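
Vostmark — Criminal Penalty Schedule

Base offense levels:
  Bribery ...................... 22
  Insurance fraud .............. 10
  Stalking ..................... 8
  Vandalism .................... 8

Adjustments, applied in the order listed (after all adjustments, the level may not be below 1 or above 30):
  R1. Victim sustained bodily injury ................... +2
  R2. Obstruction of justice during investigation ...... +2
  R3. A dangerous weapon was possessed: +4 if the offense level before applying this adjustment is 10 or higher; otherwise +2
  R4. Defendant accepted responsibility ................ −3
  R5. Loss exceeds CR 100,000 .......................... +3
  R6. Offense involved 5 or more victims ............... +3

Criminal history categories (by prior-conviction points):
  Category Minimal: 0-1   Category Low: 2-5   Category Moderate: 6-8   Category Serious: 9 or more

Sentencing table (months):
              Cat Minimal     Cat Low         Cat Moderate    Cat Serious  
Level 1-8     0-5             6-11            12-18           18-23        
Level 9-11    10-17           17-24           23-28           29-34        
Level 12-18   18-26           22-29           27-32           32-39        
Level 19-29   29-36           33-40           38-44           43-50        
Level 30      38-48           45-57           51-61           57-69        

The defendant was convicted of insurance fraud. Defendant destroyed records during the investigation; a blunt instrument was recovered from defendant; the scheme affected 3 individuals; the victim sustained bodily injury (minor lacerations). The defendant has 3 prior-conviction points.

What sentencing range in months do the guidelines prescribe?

22-29 months

Base offense level for insurance fraud: 10.
R1 applies: 10 + 2 = 12.
R2 applies: 12 + 2 = 14.
R3 applies (level before this adjustment is 14 ≥ 10, so +4): 14 + 4 = 18.
R4 does not apply.
R5 does not apply.
R6 does not apply.
Final offense level: 18.
Criminal history: 3 prior points → Category Low (2-5).
Level 18 falls in the 12-18 band.
Grid: Level 12-18 × Category Low = 22-29 months.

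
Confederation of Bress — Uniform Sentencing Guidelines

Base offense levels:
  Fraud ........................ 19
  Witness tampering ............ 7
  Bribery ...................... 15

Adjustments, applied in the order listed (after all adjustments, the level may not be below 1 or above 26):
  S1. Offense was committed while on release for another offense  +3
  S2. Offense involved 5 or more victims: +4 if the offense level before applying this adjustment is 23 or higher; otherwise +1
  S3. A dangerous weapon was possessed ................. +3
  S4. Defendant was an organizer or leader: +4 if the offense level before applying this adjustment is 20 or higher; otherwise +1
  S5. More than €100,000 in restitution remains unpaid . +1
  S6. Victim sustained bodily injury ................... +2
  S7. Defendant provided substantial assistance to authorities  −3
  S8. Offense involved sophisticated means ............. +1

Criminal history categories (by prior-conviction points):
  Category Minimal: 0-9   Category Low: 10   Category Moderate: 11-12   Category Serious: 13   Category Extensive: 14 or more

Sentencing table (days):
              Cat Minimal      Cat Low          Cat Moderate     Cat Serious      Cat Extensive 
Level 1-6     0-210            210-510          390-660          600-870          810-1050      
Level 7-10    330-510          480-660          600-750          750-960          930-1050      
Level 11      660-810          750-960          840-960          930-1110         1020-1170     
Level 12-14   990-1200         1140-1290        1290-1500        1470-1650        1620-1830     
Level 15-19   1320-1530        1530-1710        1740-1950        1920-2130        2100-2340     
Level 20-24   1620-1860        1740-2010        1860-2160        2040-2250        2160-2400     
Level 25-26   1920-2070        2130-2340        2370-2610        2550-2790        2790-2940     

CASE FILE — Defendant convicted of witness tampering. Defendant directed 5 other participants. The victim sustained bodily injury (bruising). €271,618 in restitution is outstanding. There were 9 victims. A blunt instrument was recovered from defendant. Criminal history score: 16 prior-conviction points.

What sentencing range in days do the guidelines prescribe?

Base offense level for witness tampering: 7.
S2 applies (level before this adjustment is 7 < 23, so +1): 7 + 1 = 8.
S3 applies: 8 + 3 = 11.
S4 applies (level before this adjustment is 11 < 20, so +1): 11 + 1 = 12.
S5 applies: 12 + 1 = 13.
S6 applies: 13 + 2 = 15.
Final offense level: 15.
Criminal history: 16 prior points → Category Extensive (14+).
Level 15 falls in the 15-19 band.
Grid: Level 15-19 × Category Extensive = 2100-2340 days.

2100-2340 days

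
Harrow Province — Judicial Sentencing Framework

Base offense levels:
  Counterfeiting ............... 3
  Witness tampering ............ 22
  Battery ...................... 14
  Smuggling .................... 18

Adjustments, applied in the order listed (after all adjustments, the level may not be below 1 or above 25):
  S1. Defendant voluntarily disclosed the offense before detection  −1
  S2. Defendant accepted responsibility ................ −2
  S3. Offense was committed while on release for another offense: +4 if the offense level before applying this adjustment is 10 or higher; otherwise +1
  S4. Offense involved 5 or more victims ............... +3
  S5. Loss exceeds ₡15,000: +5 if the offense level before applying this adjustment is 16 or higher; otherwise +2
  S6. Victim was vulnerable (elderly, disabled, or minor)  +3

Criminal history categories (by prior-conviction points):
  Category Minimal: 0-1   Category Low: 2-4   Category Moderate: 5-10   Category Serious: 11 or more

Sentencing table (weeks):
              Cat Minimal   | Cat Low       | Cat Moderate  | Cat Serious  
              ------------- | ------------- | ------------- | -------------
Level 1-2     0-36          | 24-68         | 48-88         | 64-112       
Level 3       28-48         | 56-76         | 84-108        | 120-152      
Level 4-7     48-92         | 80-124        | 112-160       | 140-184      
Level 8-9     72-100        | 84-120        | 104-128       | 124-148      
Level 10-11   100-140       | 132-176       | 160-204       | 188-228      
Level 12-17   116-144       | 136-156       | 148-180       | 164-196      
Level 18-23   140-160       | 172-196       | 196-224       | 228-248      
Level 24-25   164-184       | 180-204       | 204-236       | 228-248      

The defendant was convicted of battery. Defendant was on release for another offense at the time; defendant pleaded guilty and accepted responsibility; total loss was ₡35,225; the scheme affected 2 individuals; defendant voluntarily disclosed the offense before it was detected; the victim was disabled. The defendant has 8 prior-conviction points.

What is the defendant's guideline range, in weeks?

196-224 weeks

Base offense level for battery: 14.
S1 applies: 14 − 1 = 13.
S2 applies: 13 − 2 = 11.
S3 applies (level before this adjustment is 11 ≥ 10, so +4): 11 + 4 = 15.
S4 does not apply.
S5 applies (level before this adjustment is 15 < 16, so +2): 15 + 2 = 17.
S6 applies: 17 + 3 = 20.
Final offense level: 20.
Criminal history: 8 prior points → Category Moderate (5-10).
Level 20 falls in the 18-23 band.
Grid: Level 18-23 × Category Moderate = 196-224 weeks.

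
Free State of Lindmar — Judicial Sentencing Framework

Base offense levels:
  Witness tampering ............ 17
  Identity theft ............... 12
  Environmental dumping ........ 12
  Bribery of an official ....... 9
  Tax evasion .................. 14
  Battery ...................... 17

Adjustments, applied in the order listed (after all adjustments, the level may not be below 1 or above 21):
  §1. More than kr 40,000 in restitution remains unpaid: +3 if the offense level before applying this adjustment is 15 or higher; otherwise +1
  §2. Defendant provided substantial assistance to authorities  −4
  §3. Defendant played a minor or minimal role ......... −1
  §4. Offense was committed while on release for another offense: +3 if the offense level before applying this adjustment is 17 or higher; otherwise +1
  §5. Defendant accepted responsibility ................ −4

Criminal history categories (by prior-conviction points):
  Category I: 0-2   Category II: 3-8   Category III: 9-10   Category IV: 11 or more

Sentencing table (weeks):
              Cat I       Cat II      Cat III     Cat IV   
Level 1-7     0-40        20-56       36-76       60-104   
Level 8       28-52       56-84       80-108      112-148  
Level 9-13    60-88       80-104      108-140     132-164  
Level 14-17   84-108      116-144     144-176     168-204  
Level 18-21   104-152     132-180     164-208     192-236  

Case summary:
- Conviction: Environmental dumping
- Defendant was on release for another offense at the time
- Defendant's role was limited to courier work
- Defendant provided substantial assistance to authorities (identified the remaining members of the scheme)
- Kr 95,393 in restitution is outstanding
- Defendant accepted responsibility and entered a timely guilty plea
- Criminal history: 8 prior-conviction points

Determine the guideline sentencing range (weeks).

20-56 weeks

Base offense level for environmental dumping: 12.
§1 applies (level before this adjustment is 12 < 15, so +1): 12 + 1 = 13.
§2 applies: 13 − 4 = 9.
§3 applies: 9 − 1 = 8.
§4 applies (level before this adjustment is 8 < 17, so +1): 8 + 1 = 9.
§5 applies: 9 − 4 = 5.
Final offense level: 5.
Criminal history: 8 prior points → Category II (3-8).
Level 5 falls in the 1-7 band.
Grid: Level 1-7 × Category II = 20-56 weeks.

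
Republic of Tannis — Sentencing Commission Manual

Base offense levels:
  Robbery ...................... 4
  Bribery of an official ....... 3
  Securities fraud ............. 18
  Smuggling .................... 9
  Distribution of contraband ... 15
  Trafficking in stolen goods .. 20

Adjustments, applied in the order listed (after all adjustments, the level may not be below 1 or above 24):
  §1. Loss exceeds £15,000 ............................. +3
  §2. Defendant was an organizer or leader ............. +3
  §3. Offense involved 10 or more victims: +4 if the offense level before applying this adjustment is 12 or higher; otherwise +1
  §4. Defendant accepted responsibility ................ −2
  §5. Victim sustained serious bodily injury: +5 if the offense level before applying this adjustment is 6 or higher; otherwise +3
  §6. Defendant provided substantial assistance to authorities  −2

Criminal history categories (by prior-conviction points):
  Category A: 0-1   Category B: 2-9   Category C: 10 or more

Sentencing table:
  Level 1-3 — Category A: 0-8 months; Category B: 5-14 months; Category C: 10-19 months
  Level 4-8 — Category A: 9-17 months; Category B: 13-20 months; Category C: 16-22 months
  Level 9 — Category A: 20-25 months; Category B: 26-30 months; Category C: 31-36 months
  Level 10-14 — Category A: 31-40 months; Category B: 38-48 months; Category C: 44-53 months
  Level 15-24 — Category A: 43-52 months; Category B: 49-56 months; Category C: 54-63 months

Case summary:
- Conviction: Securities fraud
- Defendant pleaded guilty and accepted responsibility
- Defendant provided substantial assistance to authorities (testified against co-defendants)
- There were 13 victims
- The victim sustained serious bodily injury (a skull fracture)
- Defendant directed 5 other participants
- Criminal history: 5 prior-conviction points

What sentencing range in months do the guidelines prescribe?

Base offense level for securities fraud: 18.
§1 does not apply.
§2 applies: 18 + 3 = 21.
§3 applies (level before this adjustment is 21 ≥ 12, so +4): 21 + 4 = 25.
§4 applies: 25 − 2 = 23.
§5 applies (level before this adjustment is 23 ≥ 6, so +5): 23 + 5 = 28.
§6 applies: 28 − 2 = 26.
Level 26 exceeds the maximum of 24; capped at 24.
Final offense level: 24.
Criminal history: 5 prior points → Category B (2-9).
Level 24 falls in the 15-24 band.
Grid: Level 15-24 × Category B = 49-56 months.

49-56 months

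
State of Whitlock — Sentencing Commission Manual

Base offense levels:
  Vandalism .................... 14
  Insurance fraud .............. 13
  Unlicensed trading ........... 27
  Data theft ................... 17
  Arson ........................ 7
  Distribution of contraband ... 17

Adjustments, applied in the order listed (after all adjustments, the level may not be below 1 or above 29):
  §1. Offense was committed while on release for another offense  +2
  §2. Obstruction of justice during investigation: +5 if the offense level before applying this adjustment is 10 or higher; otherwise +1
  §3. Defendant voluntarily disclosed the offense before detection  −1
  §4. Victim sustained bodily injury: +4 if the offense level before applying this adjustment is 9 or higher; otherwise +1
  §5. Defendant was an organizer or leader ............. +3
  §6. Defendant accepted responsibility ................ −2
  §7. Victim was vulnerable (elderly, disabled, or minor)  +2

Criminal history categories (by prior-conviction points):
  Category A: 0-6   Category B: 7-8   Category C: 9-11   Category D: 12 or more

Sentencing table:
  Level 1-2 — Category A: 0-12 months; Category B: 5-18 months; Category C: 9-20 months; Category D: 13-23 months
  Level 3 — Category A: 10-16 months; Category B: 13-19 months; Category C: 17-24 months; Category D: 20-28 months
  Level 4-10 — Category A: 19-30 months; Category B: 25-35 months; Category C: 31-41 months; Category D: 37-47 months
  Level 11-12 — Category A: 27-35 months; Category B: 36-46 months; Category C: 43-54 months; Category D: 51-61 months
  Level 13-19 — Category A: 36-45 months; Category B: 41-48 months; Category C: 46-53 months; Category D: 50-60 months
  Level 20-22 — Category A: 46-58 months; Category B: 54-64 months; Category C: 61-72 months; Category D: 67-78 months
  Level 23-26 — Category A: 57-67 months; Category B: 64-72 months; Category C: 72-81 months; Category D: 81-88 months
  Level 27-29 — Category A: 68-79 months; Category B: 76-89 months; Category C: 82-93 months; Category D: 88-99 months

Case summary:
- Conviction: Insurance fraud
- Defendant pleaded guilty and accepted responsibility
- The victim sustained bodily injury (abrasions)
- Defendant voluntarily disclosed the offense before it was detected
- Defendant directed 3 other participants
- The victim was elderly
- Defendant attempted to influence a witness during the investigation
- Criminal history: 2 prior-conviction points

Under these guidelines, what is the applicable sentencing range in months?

57-67 months

Base offense level for insurance fraud: 13.
§1 does not apply.
§2 applies (level before this adjustment is 13 ≥ 10, so +5): 13 + 5 = 18.
§3 applies: 18 − 1 = 17.
§4 applies (level before this adjustment is 17 ≥ 9, so +4): 17 + 4 = 21.
§5 applies: 21 + 3 = 24.
§6 applies: 24 − 2 = 22.
§7 applies: 22 + 2 = 24.
Final offense level: 24.
Criminal history: 2 prior points → Category A (0-6).
Level 24 falls in the 23-26 band.
Grid: Level 23-26 × Category A = 57-67 months.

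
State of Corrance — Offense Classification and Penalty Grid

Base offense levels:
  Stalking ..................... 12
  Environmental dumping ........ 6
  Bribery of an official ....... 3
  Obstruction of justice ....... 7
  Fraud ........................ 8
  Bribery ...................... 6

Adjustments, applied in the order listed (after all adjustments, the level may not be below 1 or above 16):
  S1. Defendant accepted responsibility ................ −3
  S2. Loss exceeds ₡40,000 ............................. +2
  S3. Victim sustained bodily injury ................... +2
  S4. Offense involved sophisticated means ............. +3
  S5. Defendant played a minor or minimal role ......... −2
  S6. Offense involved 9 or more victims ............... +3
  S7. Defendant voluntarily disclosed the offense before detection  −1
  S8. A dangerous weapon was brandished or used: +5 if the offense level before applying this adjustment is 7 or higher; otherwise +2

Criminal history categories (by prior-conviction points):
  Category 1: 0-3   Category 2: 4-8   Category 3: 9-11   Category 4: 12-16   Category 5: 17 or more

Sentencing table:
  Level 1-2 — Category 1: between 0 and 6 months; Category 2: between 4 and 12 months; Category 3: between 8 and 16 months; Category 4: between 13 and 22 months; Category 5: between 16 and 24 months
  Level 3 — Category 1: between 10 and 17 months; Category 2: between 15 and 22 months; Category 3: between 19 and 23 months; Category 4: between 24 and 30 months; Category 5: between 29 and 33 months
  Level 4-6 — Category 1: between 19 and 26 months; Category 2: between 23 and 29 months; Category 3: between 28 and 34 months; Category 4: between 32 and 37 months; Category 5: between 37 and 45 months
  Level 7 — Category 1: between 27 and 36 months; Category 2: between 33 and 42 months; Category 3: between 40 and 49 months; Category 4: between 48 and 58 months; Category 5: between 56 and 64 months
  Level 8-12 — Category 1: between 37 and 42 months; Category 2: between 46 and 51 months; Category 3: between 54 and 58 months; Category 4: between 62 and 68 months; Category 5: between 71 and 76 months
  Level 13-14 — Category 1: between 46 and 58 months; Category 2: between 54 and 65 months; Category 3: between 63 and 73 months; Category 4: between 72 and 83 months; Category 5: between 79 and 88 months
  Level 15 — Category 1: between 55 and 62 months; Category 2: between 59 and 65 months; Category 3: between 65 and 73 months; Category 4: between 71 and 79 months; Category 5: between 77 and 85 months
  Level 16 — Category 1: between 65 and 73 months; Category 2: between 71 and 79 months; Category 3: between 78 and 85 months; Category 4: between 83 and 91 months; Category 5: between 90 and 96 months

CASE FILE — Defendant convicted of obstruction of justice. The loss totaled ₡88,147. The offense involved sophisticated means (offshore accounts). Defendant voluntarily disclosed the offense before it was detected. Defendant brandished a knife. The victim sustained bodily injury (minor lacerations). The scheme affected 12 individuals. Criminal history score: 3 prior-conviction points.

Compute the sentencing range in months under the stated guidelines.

65-73 months

Base offense level for obstruction of justice: 7.
S1 does not apply.
S2 applies: 7 + 2 = 9.
S3 applies: 9 + 2 = 11.
S4 applies: 11 + 3 = 14.
S5 does not apply.
S6 applies: 14 + 3 = 17.
S7 applies: 17 − 1 = 16.
S8 applies (level before this adjustment is 16 ≥ 7, so +5): 16 + 5 = 21.
Level 21 exceeds the maximum of 16; capped at 16.
Final offense level: 16.
Criminal history: 3 prior points → Category 1 (0-3).
Level 16 falls in the 16 band.
Grid: Level 16 × Category 1 = 65-73 months.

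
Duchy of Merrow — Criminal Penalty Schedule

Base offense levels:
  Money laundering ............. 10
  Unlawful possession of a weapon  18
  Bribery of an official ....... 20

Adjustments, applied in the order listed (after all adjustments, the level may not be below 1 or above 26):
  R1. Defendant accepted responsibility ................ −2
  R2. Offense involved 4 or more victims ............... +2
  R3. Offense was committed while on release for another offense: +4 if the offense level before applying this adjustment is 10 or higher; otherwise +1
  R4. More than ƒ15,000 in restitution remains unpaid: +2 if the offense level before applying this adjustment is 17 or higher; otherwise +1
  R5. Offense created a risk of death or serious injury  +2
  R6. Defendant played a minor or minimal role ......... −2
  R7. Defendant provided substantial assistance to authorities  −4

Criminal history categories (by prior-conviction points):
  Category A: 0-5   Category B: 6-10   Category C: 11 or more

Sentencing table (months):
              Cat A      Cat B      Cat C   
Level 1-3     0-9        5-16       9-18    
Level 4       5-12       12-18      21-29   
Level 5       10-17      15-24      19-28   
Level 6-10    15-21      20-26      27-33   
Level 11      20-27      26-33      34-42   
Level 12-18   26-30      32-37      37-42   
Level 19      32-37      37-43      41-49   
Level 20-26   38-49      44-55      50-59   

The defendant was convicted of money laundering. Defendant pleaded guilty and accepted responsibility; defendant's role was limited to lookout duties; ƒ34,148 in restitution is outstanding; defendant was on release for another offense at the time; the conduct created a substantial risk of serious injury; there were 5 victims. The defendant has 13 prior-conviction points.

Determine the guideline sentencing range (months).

37-42 months

Base offense level for money laundering: 10.
R1 applies: 10 − 2 = 8.
R2 applies: 8 + 2 = 10.
R3 applies (level before this adjustment is 10 ≥ 10, so +4): 10 + 4 = 14.
R4 applies (level before this adjustment is 14 < 17, so +1): 14 + 1 = 15.
R5 applies: 15 + 2 = 17.
R6 applies: 17 − 2 = 15.
Final offense level: 15.
Criminal history: 13 prior points → Category C (11+).
Level 15 falls in the 12-18 band.
Grid: Level 12-18 × Category C = 37-42 months.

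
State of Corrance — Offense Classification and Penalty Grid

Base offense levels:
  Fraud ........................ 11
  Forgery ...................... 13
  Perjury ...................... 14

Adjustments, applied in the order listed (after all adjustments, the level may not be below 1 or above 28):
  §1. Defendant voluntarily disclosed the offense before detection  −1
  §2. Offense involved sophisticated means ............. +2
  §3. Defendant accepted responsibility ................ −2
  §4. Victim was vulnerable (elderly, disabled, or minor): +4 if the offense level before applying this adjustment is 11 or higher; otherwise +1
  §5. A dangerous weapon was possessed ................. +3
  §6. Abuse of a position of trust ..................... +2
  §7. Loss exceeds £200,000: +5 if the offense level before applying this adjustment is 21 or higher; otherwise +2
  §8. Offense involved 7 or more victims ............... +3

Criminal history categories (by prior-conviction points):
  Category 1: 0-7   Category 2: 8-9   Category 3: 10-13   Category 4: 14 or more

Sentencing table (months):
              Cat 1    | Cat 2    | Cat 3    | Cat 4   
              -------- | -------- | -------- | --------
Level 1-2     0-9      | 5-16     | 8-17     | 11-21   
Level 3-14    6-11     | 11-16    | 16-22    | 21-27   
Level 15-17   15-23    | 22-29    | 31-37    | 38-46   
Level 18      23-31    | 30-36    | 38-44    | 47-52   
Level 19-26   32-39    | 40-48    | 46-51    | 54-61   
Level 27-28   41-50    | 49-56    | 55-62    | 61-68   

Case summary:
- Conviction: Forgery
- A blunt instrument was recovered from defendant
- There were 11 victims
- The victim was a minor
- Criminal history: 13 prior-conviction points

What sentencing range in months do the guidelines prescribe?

Base offense level for forgery: 13.
§4 applies (level before this adjustment is 13 ≥ 11, so +4): 13 + 4 = 17.
§5 applies: 17 + 3 = 20.
§8 applies: 20 + 3 = 23.
Final offense level: 23.
Criminal history: 13 prior points → Category 3 (10-13).
Level 23 falls in the 19-26 band.
Grid: Level 19-26 × Category 3 = 46-51 months.

46-51 months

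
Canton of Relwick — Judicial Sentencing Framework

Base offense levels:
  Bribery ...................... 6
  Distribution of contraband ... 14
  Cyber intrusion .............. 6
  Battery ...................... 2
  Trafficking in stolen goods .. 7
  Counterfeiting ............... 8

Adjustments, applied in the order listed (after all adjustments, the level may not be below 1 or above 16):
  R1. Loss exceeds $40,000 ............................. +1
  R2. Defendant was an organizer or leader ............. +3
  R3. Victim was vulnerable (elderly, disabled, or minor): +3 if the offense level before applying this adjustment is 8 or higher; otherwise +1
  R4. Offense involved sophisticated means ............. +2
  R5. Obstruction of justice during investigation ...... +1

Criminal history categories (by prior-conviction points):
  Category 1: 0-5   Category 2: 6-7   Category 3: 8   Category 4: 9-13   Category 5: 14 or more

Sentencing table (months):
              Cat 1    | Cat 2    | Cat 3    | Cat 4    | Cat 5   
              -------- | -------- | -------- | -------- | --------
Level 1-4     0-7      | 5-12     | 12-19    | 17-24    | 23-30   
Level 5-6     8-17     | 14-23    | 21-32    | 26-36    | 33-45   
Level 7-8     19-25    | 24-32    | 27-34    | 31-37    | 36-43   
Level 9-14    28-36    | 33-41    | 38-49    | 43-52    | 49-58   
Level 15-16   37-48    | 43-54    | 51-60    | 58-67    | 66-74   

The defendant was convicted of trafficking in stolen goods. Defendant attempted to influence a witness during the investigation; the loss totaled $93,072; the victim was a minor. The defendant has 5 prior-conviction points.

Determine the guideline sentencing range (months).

Base offense level for trafficking in stolen goods: 7.
R1 applies: 7 + 1 = 8.
R2 does not apply.
R3 applies (level before this adjustment is 8 ≥ 8, so +3): 8 + 3 = 11.
R4 does not apply.
R5 applies: 11 + 1 = 12.
Final offense level: 12.
Criminal history: 5 prior points → Category 1 (0-5).
Level 12 falls in the 9-14 band.
Grid: Level 9-14 × Category 1 = 28-36 months.

28-36 months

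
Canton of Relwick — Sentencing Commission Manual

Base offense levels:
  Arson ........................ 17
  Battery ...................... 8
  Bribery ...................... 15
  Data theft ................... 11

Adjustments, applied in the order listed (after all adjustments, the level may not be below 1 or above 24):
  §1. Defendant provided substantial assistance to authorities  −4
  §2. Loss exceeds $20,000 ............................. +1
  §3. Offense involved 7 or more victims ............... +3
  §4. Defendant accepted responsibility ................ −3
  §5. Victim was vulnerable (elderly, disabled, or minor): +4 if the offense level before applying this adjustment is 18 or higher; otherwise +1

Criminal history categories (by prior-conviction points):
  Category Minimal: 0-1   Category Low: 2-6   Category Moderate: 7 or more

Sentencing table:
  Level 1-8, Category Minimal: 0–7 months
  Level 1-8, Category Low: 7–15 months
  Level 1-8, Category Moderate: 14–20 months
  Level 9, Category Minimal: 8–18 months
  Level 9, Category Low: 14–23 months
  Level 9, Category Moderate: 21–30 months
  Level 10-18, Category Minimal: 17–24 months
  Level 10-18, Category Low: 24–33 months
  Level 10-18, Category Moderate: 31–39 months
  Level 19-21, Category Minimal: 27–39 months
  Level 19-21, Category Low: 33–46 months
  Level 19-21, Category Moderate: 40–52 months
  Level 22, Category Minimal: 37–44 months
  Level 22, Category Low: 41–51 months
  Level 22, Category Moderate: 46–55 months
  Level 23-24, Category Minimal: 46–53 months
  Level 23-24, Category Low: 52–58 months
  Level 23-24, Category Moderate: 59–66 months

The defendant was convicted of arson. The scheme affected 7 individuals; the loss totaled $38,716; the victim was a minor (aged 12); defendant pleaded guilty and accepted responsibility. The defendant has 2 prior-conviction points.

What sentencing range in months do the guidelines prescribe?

Base offense level for arson: 17.
§2 applies: 17 + 1 = 18.
§3 applies: 18 + 3 = 21.
§4 applies: 21 − 3 = 18.
§5 applies (level before this adjustment is 18 ≥ 18, so +4): 18 + 4 = 22.
Final offense level: 22.
Criminal history: 2 prior points → Category Low (2-6).
Level 22 falls in the 22 band.
Grid: Level 22 × Category Low = 41-51 months.

41-51 months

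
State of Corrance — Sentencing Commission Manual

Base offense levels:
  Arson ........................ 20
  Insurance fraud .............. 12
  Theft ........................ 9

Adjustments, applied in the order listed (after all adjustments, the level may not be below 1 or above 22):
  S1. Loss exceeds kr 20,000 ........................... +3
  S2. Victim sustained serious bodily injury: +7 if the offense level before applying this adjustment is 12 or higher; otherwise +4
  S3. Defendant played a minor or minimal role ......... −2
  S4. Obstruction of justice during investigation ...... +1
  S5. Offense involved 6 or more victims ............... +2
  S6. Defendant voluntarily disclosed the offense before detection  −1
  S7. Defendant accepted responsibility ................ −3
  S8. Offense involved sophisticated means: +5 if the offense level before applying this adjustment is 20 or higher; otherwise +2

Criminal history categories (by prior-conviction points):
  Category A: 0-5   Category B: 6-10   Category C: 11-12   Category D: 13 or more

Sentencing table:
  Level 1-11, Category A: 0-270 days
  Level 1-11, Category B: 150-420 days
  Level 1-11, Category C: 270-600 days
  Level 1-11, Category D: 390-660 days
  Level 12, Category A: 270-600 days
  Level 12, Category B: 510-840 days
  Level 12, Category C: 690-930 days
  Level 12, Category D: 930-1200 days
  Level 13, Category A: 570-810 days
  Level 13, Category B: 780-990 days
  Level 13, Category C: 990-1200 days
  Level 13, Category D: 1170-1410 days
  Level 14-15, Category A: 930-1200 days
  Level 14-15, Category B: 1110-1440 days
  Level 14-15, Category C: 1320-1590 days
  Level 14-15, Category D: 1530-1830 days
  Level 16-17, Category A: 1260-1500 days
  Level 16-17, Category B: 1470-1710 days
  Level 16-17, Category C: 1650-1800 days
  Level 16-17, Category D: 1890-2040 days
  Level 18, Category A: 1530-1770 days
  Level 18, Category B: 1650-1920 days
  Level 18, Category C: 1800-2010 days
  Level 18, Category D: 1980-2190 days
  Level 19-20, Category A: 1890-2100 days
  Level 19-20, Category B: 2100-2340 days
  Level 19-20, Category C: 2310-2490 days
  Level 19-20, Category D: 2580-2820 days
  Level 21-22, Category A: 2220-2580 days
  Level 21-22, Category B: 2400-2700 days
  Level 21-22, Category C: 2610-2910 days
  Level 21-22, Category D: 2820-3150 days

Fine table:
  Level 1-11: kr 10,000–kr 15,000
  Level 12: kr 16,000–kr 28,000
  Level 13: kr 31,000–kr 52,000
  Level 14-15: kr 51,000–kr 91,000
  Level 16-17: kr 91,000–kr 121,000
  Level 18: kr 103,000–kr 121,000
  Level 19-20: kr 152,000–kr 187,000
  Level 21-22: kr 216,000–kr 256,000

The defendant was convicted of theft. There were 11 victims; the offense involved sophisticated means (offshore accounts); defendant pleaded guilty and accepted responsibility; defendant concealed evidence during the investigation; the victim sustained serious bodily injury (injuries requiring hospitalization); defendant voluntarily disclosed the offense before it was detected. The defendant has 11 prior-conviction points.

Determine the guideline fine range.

Base offense level for theft: 9.
S2 applies (level before this adjustment is 9 < 12, so +4): 9 + 4 = 13.
S3 does not apply.
S4 applies: 13 + 1 = 14.
S5 applies: 14 + 2 = 16.
S6 applies: 16 − 1 = 15.
S7 applies: 15 − 3 = 12.
S8 applies (level before this adjustment is 12 < 20, so +2): 12 + 2 = 14.
Final offense level: 14.
Level 14 falls in the 14-15 band.
Fine table: Level 14-15 → kr 51,000–kr 91,000.

kr 51,000–kr 91,000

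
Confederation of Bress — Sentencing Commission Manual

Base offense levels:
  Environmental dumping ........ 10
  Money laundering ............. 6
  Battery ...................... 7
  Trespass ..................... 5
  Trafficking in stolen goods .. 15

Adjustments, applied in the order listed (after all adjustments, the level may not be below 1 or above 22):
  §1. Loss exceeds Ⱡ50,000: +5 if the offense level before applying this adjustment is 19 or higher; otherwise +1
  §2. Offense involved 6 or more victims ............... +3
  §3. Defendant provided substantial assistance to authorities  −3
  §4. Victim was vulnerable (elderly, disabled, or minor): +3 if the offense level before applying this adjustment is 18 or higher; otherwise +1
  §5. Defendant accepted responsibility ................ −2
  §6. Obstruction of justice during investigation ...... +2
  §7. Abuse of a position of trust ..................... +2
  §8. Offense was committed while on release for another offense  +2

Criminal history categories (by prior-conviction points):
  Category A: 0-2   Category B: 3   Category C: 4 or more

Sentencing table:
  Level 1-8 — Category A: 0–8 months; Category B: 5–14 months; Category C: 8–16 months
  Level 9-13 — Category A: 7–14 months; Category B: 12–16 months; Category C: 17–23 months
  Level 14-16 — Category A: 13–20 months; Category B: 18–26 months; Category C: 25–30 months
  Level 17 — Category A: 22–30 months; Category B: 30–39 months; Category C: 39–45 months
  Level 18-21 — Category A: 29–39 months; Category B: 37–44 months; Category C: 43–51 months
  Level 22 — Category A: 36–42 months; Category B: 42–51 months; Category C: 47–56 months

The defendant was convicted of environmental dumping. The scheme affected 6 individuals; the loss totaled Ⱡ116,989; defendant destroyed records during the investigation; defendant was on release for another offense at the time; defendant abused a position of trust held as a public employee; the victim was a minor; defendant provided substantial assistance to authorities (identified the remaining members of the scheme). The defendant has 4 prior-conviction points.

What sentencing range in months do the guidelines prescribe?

Base offense level for environmental dumping: 10.
§1 applies (level before this adjustment is 10 < 19, so +1): 10 + 1 = 11.
§2 applies: 11 + 3 = 14.
§3 applies: 14 − 3 = 11.
§4 applies (level before this adjustment is 11 < 18, so +1): 11 + 1 = 12.
§6 applies: 12 + 2 = 14.
§7 applies: 14 + 2 = 16.
§8 applies: 16 + 2 = 18.
Final offense level: 18.
Criminal history: 4 prior points → Category C (4+).
Level 18 falls in the 18-21 band.
Grid: Level 18-21 × Category C = 43-51 months.

43-51 months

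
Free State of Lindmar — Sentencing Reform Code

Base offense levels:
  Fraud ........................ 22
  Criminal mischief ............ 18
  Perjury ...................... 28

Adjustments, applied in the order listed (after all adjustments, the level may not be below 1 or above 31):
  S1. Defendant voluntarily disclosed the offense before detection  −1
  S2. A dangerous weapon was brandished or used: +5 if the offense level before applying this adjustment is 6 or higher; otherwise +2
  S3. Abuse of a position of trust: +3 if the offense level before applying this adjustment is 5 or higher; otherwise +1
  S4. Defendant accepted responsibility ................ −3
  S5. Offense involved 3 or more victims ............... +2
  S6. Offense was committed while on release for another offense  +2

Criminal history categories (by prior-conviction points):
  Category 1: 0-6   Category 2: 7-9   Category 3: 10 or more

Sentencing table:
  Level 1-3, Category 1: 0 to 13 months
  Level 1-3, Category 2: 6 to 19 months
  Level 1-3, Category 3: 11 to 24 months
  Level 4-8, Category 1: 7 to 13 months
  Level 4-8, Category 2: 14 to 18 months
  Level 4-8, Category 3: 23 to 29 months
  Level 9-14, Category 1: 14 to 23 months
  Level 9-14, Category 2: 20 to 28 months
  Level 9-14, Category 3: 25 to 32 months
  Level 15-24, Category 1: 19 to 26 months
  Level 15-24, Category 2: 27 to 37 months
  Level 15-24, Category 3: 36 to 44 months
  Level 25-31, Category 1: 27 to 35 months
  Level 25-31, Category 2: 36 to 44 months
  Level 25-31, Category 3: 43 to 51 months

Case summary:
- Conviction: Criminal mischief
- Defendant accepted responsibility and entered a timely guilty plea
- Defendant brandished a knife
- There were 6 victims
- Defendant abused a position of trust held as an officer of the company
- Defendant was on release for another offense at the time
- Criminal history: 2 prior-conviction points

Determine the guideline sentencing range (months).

Base offense level for criminal mischief: 18.
S1 does not apply.
S2 applies (level before this adjustment is 18 ≥ 6, so +5): 18 + 5 = 23.
S3 applies (level before this adjustment is 23 ≥ 5, so +3): 23 + 3 = 26.
S4 applies: 26 − 3 = 23.
S5 applies: 23 + 2 = 25.
S6 applies: 25 + 2 = 27.
Final offense level: 27.
Criminal history: 2 prior points → Category 1 (0-6).
Level 27 falls in the 25-31 band.
Grid: Level 25-31 × Category 1 = 27-35 months.

27-35 months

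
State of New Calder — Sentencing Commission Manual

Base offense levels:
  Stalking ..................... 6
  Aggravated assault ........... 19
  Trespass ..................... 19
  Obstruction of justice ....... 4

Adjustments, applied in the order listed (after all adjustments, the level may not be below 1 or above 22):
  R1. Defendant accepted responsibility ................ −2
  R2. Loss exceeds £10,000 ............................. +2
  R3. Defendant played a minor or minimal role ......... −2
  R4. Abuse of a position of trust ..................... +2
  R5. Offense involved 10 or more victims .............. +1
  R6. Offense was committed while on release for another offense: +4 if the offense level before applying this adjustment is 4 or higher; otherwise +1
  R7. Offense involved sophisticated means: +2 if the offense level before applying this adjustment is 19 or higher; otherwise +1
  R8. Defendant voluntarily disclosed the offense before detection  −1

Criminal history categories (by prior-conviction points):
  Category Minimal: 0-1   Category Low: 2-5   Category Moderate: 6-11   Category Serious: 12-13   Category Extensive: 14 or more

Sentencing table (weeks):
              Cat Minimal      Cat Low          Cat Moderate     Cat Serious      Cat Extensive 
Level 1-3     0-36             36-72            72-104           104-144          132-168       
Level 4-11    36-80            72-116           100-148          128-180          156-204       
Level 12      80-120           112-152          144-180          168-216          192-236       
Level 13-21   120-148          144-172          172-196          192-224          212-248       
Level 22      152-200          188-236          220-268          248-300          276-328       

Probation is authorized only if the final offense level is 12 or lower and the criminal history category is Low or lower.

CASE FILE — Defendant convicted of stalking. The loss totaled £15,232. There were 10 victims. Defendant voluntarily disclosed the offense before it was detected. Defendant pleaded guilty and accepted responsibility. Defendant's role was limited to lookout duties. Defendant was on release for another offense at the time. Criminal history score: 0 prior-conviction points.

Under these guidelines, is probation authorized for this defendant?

Yes

Base offense level for stalking: 6.
R1 applies: 6 − 2 = 4.
R2 applies: 4 + 2 = 6.
R3 applies: 6 − 2 = 4.
R5 applies: 4 + 1 = 5.
R6 applies (level before this adjustment is 5 ≥ 4, so +4): 5 + 4 = 9.
R8 applies: 9 − 1 = 8.
Final offense level: 8.
Criminal history: 0 prior points → Category Minimal (0-1).
Level 8 falls in the 4-11 band.
Grid: Level 4-11 × Category Minimal = 36-80 weeks.
Probation check: level 8 ≤ 12 and category Minimal ≤ Low → eligible.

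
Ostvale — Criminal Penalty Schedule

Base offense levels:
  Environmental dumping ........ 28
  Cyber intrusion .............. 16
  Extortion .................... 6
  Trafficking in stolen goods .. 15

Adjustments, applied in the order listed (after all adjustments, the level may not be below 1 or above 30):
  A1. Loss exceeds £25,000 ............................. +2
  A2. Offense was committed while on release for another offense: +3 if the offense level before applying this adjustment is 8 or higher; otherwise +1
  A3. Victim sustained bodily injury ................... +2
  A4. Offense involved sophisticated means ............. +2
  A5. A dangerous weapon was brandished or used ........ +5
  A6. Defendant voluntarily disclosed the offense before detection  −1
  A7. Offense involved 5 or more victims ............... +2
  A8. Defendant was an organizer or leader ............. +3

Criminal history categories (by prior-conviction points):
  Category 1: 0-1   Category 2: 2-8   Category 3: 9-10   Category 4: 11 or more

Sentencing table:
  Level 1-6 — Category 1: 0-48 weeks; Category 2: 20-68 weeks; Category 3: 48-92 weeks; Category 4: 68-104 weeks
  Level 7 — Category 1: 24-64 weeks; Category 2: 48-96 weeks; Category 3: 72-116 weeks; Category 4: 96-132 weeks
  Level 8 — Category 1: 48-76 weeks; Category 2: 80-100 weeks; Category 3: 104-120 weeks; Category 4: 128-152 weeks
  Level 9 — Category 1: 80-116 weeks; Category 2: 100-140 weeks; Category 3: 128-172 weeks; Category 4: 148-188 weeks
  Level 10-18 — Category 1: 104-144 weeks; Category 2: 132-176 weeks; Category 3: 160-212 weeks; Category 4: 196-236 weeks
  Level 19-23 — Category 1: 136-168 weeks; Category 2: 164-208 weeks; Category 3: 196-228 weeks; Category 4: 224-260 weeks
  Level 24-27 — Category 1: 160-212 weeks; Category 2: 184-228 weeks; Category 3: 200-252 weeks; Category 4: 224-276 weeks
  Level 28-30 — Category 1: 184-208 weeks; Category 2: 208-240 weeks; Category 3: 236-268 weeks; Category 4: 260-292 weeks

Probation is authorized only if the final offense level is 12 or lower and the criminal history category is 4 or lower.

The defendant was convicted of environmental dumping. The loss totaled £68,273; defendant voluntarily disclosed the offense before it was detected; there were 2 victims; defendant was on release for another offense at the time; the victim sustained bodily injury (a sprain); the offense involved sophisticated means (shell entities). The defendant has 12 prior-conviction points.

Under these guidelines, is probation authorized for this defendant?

No

Base offense level for environmental dumping: 28.
A1 applies: 28 + 2 = 30.
A2 applies (level before this adjustment is 30 ≥ 8, so +3): 30 + 3 = 33.
A3 applies: 33 + 2 = 35.
A4 applies: 35 + 2 = 37.
A5 does not apply.
A6 applies: 37 − 1 = 36.
Level 36 exceeds the maximum of 30; capped at 30.
Final offense level: 30.
Criminal history: 12 prior points → Category 4 (11+).
Level 30 falls in the 28-30 band.
Grid: Level 28-30 × Category 4 = 260-292 weeks.
Probation check: level 30 > 12 and category 4 ≤ 4 → not eligible.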